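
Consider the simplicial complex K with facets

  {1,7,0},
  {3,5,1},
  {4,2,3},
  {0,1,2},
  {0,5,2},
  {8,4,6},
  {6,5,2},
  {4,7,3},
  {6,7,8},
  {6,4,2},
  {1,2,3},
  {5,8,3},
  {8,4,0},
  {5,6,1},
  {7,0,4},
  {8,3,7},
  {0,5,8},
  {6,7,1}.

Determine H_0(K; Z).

H_0 = Z.

We work with the vertex ordering 0 < 1 < 2 < 3 < 4 < 5 < 6 < 7 < 8. The simplices of K, each written with vertices in increasing order, are:

  0-simplices (9): [0], [1], [2], [3], [4], [5], [6], [7], [8]
  1-simplices (27): (27 of them)
  2-simplices (18): [0,1,2], [0,1,7], [0,2,5], [0,4,7], [0,4,8], [0,5,8], [1,2,3], [1,3,5], [1,5,6], [1,6,7], [2,3,4], [2,4,6], [2,5,6], [3,4,7], [3,5,8], [3,7,8], [4,6,8], [6,7,8]

Hence C_0 ≅ Z^9, C_1 ≅ Z^27, C_2 ≅ Z^18.

The boundary map ∂_1: C_1 → C_0 sends each edge [p,q] (with p < q) to q − p. For instance
  ∂[1,7] = [7] − [1].
As a 9×27 matrix over Z this has rank 8, with invariant factors (1,1,1,1,1,1,1,1).

∂_2: C_2 → C_1 acts by ∂[p,q,r] = [q,r] − [p,r] + [p,q]. For instance
  ∂[1,2,3] = [2,3] − [1,3] + [1,2],
  ∂[0,4,7] = [4,7] − [0,7] + [0,4].
This gives a 27×18 integer matrix of rank 18; reducing to Smith normal form yields diagonal entries (1,1,1,1,1,1,1,1,1,1,1,1,1,1,1,1,1,2).

Reading off H_k = ker ∂_k / im ∂_{k+1}:

  H_0: rank C_0 − rank ∂_1 = 9 − 8 = 1, and the invariant factors of ∂_1 are all 1, so H_0 = Z.

(K is a triangulation of the Klein bottle.)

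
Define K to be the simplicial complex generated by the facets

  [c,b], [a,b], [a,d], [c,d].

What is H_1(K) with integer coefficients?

We work with the vertex ordering a < b < c < d. The simplices of K, each written with vertices in increasing order, are:

  0-simplices (4): a, b, c, d
  1-simplices (4): ab, ad, bc, cd

Hence C_0 ≅ Z^4, C_1 ≅ Z^4.

∂_1: C_1 → C_0 sends each edge [p,q] (with p < q) to q − p.
The 4×4 boundary matrix has rank 3 and Smith normal form diag(1,1,1).

Now H_k = ker ∂_k / im ∂_{k+1}, so:

  H_1: rank ker ∂_1 − rank ∂_2 = (4 − 3) − 0 = 1, and there is no ∂_2, so H_1 ≅ Z.

(K is a triangulation of the circle S^1.)

H_1 ≅ Z.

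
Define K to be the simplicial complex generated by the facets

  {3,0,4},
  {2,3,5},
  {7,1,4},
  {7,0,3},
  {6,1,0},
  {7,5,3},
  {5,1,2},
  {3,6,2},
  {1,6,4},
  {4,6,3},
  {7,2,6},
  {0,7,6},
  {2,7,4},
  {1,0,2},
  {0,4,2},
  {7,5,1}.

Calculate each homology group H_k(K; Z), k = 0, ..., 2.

H_0 ≅ Z,  H_1 ≅ Z^2,  H_2 ≅ Z.

Order the vertices as 0 < 1 < 2 < 3 < 4 < 5 < 6 < 7. Listing each simplex with vertices in this order, K has dimension 2 with simplices:

  0-simplices (8): [0], [1], [2], [3], [4], [5], [6], [7]
  1-simplices (24): (24 of them)
  2-simplices (16): [0,1,2], [0,1,6], [0,2,4], [0,3,4], [0,3,7], [0,6,7], [1,2,5], [1,4,6], [1,4,7], [1,5,7], [2,3,5], [2,3,6], [2,4,7], [2,6,7], [3,4,6], [3,5,7]

Hence C_0 ≅ Z^8, C_1 ≅ Z^24, C_2 ≅ Z^16.

Boundary ∂_1: C_1 → C_0 sends each edge [p,q] (with p < q) to q − p.
As a 8×24 matrix over Z this has rank 7, with invariant factors (1,1,1,1,1,1,1).

The boundary map ∂_2: C_2 → C_1 acts by ∂[p,q,r] = [q,r] − [p,r] + [p,q]. For instance
  ∂[1,4,6] = [4,6] − [1,6] + [1,4],
  ∂[2,4,7] = [4,7] − [2,7] + [2,4].
As a 24×16 matrix over Z this has rank 15, with invariant factors (1,1,1,1,1,1,1,1,1,1,1,1,1,1,1).

From H_k ≅ ker(∂_k) / im(∂_{k+1}) we obtain:

  H_0: rank C_0 − rank ∂_1 = 8 − 7 = 1, and the invariant factors of ∂_1 are all 1, so H_0 = Z.
  H_1: rank ker ∂_1 − rank ∂_2 = (24 − 7) − 15 = 2, and the invariant factors of ∂_2 are all 1, so H_1 = Z^2.
  H_2: rank ker ∂_2 − rank ∂_3 = (16 − 15) − 0 = 1, and there is no ∂_3, so H_2 = Z.

As a check, the Euler characteristic is 8 − 24 + 16 = 0, which agrees with 1 − 2 + 1 = 0.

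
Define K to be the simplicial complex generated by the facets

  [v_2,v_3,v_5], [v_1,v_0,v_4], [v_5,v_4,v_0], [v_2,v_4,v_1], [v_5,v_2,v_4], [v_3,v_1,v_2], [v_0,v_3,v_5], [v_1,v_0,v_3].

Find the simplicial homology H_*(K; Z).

Order the vertices as v_0 < v_1 < v_2 < v_3 < v_4 < v_5. Listing each simplex with vertices in this order, K has dimension 2 with simplices:

  0-simplices (6): [v_0], [v_1], [v_2], [v_3], [v_4], [v_5]
  1-simplices (12): [v_0,v_1], [v_0,v_3], [v_0,v_4], [v_0,v_5], [v_1,v_2], [v_1,v_3], [v_1,v_4], [v_2,v_3], [v_2,v_4], [v_2,v_5], [v_3,v_5], [v_4,v_5]
  2-simplices (8): [v_0,v_1,v_3], [v_0,v_1,v_4], [v_0,v_3,v_5], [v_0,v_4,v_5], [v_1,v_2,v_3], [v_1,v_2,v_4], [v_2,v_3,v_5], [v_2,v_4,v_5]

Hence C_0 ≅ Z^6, C_1 ≅ Z^12, C_2 ≅ Z^8.

∂_1: C_1 → C_0 is given by ∂[p,q] = [q] − [p]. For instance
  ∂[v_1,v_2] = [v_2] − [v_1].
The resulting 6×12 matrix has rank 5, and its Smith normal form has invariant factors (1,1,1,1,1).

∂_2: C_2 → C_1 sends each 2-simplex [p,q,r] to [q,r] − [p,r] + [p,q]. For instance
  ∂[v_2,v_4,v_5] = [v_4,v_5] − [v_2,v_5] + [v_2,v_4],
  ∂[v_2,v_3,v_5] = [v_3,v_5] − [v_2,v_5] + [v_2,v_3].
The 12×8 boundary matrix has rank 7 and Smith normal form diag(1,1,1,1,1,1,1).

Reading off H_k = ker ∂_k / im ∂_{k+1}:

  H_0: rank C_0 − rank ∂_1 = 6 − 5 = 1, and the invariant factors of ∂_1 are all 1, so H_0 ≅ Z.
  H_1: rank ker ∂_1 − rank ∂_2 = (12 − 5) − 7 = 0, and the invariant factors of ∂_2 are all 1, so H_1 ≅ 0.
  H_2: rank ker ∂_2 − rank ∂_3 = (8 − 7) − 0 = 1, and there is no ∂_3, so H_2 ≅ Z.

H_0 = Z,  H_1 = 0,  H_2 = Z.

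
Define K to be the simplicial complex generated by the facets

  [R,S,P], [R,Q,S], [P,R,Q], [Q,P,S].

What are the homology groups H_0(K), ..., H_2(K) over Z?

Fix the vertex order P < Q < R < S and write every simplex with vertices in increasing order. Then dim K = 2 and the simplices of K are:

  0-simplices (4): P, Q, R, S
  1-simplices (6): PQ, PR, PS, QR, QS, RS
  2-simplices (4): PQR, PQS, PRS, QRS

Hence C_0 ≅ Z^4, C_1 ≅ Z^6, C_2 ≅ Z^4.

Boundary ∂_1: C_1 → C_0 maps an edge to its endpoints' difference, ∂[p,q] = q − p.
This gives a 4×6 integer matrix of rank 3; reducing to Smith normal form yields diagonal entries (1,1,1).

Boundary ∂_2: C_2 → C_1 acts by ∂[p,q,r] = [q,r] − [p,r] + [p,q]. For instance
  ∂PRS = RS − PS + PR,
  ∂PQS = QS − PS + PQ.
The 6×4 boundary matrix has rank 3 and Smith normal form diag(1,1,1).

Reading off H_k = ker ∂_k / im ∂_{k+1}:

  H_0: rank C_0 − rank ∂_1 = 4 − 3 = 1, and the invariant factors of ∂_1 are all 1, so H_0 = Z.
  H_1: rank ker ∂_1 − rank ∂_2 = (6 − 3) − 3 = 0, and the invariant factors of ∂_2 are all 1, so H_1 = 0.
  H_2: rank ker ∂_2 − rank ∂_3 = (4 − 3) − 0 = 1, and there is no ∂_3, so H_2 = Z.

As a check, the Euler characteristic is 4 − 6 + 4 = 2, which agrees with 1 − 0 + 1 = 2.
(K is a triangulation of the 2-sphere S^2.)

H_0 ≅ Z,  H_1 = 0,  H_2 ≅ Z.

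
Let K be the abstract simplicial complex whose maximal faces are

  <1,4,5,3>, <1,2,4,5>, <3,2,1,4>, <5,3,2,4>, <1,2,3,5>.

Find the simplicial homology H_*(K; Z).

Order the vertices as 1 < 2 < 3 < 4 < 5. Listing each simplex with vertices in this order, K has dimension 3 with simplices:

  0-simplices (5): [1], [2], [3], [4], [5]
  1-simplices (10): [1,2], [1,3], [1,4], [1,5], [2,3], [2,4], [2,5], [3,4], [3,5], [4,5]
  2-simplices (10): [1,2,3], [1,2,4], [1,2,5], [1,3,4], [1,3,5], [1,4,5], [2,3,4], [2,3,5], [2,4,5], [3,4,5]
  3-simplices (5): [1,2,3,4], [1,2,3,5], [1,2,4,5], [1,3,4,5], [2,3,4,5]

giving chain groups C_0 ≅ Z^5, C_1 ≅ Z^10, C_2 ≅ Z^10, C_3 ≅ Z^5.

The boundary map ∂_1: C_1 → C_0 is given by ∂[p,q] = [q] − [p].
This gives a 5×10 integer matrix of rank 4; reducing to Smith normal form yields diagonal entries (1,1,1,1).

The boundary map ∂_2: C_2 → C_1 acts by ∂[p,q,r] = [q,r] − [p,r] + [p,q]. For instance
  ∂[1,2,5] = [2,5] − [1,5] + [1,2],
  ∂[2,3,5] = [3,5] − [2,5] + [2,3].
As a 10×10 matrix over Z this has rank 6, with invariant factors (1,1,1,1,1,1).

Boundary ∂_3: C_3 → C_2 sends each 3-simplex σ to the alternating sum Σ_i (−1)^i (σ with its i-th vertex removed). For instance
  ∂[1,2,3,4] = [2,3,4] − [1,3,4] + [1,2,4] − [1,2,3],
  ∂[1,3,4,5] = [3,4,5] − [1,4,5] + [1,3,5] − [1,3,4].
The 10×5 boundary matrix has rank 4 and Smith normal form diag(1,1,1,1).

From H_k ≅ ker(∂_k) / im(∂_{k+1}) we obtain:

  H_0: rank C_0 − rank ∂_1 = 5 − 4 = 1, and the invariant factors of ∂_1 are all 1, so H_0 ≅ Z.
  H_1: rank ker ∂_1 − rank ∂_2 = (10 − 4) − 6 = 0, and the invariant factors of ∂_2 are all 1, so H_1 ≅ 0.
  H_2: rank ker ∂_2 − rank ∂_3 = (10 − 6) − 4 = 0, and the invariant factors of ∂_3 are all 1, so H_2 ≅ 0.
  H_3: rank ker ∂_3 − rank ∂_4 = (5 − 4) − 0 = 1, and there is no ∂_4, so H_3 ≅ Z.

As a check, the Euler characteristic is 5 − 10 + 10 − 5 = 0, which agrees with 1 − 0 + 0 − 1 = 0.

H_0 = Z,  H_1 = 0,  H_2 = 0,  H_3 = Z.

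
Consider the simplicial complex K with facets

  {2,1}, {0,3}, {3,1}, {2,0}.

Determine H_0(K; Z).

Take the total order 0 < 1 < 2 < 3 on the vertex set. Then K (dimension 1) consists of the simplices:

  0-simplices (4): [0], [1], [2], [3]
  1-simplices (4): [0,2], [0,3], [1,2], [1,3]

so the chain groups are C_0 ≅ Z^4, C_1 ≅ Z^4.

∂_1: C_1 → C_0 is given by ∂[p,q] = [q] − [p].
This gives a 4×4 integer matrix of rank 3; reducing to Smith normal form yields diagonal entries (1,1,1).

Now H_k = ker ∂_k / im ∂_{k+1}, so:

  H_0: rank C_0 − rank ∂_1 = 4 − 3 = 1, and the invariant factors of ∂_1 are all 1, so H_0 ≅ Z.

(K is a triangulation of the circle S^1.)

H_0 ≅ Z.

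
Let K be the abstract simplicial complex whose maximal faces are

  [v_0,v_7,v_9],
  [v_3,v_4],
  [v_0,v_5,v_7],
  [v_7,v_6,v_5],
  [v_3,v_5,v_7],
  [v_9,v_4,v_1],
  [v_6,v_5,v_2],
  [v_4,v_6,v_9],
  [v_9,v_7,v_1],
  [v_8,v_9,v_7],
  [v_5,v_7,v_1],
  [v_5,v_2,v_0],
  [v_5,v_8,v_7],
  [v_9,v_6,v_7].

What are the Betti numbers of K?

Fix the vertex order v_0 < v_1 < v_2 < v_3 < v_4 < v_5 < v_6 < v_7 < v_8 < v_9 and write every simplex with vertices in increasing order. Then dim K = 2 and the simplices of K are:

  0-simplices (10): [v_0], [v_1], [v_2], [v_3], [v_4], [v_5], [v_6], [v_7], [v_8], [v_9]
  1-simplices (23): (23 of them)
  2-simplices (13): (13 of them)

so the chain groups are C_0 ≅ Z^10, C_1 ≅ Z^23, C_2 ≅ Z^13.

Boundary ∂_1: C_1 → C_0 is given by ∂[p,q] = [q] − [p]. For instance
  ∂[v_1,v_5] = [v_5] − [v_1].
The resulting 10×23 matrix has rank 9, and its Smith normal form has invariant factors (1,1,1,1,1,1,1,1,1).

∂_2: C_2 → C_1 acts by ∂[p,q,r] = [q,r] − [p,r] + [p,q]. For instance
  ∂[v_1,v_4,v_9] = [v_4,v_9] − [v_1,v_9] + [v_1,v_4],
  ∂[v_6,v_7,v_9] = [v_7,v_9] − [v_6,v_9] + [v_6,v_7].
As a 23×13 matrix over Z this has rank 13, with invariant factors (1,1,1,1,1,1,1,1,1,1,1,1,1).

From H_k ≅ ker(∂_k) / im(∂_{k+1}) we obtain:

  H_0: rank C_0 − rank ∂_1 = 10 − 9 = 1, and the invariant factors of ∂_1 are all 1, so H_0 ≅ Z.
  H_1: rank ker ∂_1 − rank ∂_2 = (23 − 9) − 13 = 1, and the invariant factors of ∂_2 are all 1, so H_1 ≅ Z.
  H_2: rank ker ∂_2 − rank ∂_3 = (13 − 13) − 0 = 0, and there is no ∂_3, so H_2 ≅ 0.

As a check, the Euler characteristic is 10 − 23 + 13 = 0, which agrees with 1 − 1 + 0 = 0.

Hence the Betti numbers are b_0 = 1, b_1 = 1, b_2 = 0.

b_0 = 1, b_1 = 1, b_2 = 0.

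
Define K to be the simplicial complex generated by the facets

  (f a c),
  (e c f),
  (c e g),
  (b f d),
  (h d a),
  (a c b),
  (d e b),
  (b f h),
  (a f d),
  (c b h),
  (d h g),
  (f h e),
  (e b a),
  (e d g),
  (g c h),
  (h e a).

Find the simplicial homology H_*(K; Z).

H_0 ≅ Z,  H_1 ≅ Z^2,  H_2 ≅ Z.

Fix the vertex order a < b < c < d < e < f < g < h and write every simplex with vertices in increasing order. Then dim K = 2 and the simplices of K are:

  0-simplices (8): a, b, c, d, e, f, g, h
  1-simplices (24): ab, ac, ad, ae, af, ah, bc, bd, be, bf, bh, ce, cf, cg, ch, de, df, dg, dh, ef, eg, eh, fh, gh
  2-simplices (16): abc, abe, acf, adf, adh, aeh, bch, bde, bdf, bfh, cef, ceg, cgh, deg, dgh, efh

giving chain groups C_0 ≅ Z^8, C_1 ≅ Z^24, C_2 ≅ Z^16.

The boundary map ∂_1: C_1 → C_0 sends each edge [p,q] (with p < q) to q − p.
This gives a 8×24 integer matrix of rank 7; reducing to Smith normal form yields diagonal entries (1,1,1,1,1,1,1).

Boundary ∂_2: C_2 → C_1 acts by ∂[p,q,r] = [q,r] − [p,r] + [p,q]. For instance
  ∂adh = dh − ah + ad,
  ∂deg = eg − dg + de.
The 24×16 boundary matrix has rank 15 and Smith normal form diag(1,1,1,1,1,1,1,1,1,1,1,1,1,1,1).

Reading off H_k = ker ∂_k / im ∂_{k+1}:

  H_0: rank C_0 − rank ∂_1 = 8 − 7 = 1, and the invariant factors of ∂_1 are all 1, so H_0 = Z.
  H_1: rank ker ∂_1 − rank ∂_2 = (24 − 7) − 15 = 2, and the invariant factors of ∂_2 are all 1, so H_1 = Z^2.
  H_2: rank ker ∂_2 − rank ∂_3 = (16 − 15) − 0 = 1, and there is no ∂_3, so H_2 = Z.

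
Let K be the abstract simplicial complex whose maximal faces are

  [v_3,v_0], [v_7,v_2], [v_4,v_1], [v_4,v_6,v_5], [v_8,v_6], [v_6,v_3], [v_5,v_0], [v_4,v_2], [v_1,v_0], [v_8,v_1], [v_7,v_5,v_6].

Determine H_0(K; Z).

Fix the vertex order v_0 < v_1 < v_2 < v_3 < v_4 < v_5 < v_6 < v_7 < v_8 and write every simplex with vertices in increasing order. Then dim K = 2 and the simplices of K are:

  0-simplices (9): [v_0], [v_1], [v_2], [v_3], [v_4], [v_5], [v_6], [v_7], [v_8]
  1-simplices (14): [v_0,v_1], [v_0,v_3], [v_0,v_5], [v_1,v_4], [v_1,v_8], [v_2,v_4], [v_2,v_7], [v_3,v_6], [v_4,v_5], [v_4,v_6], [v_5,v_6], [v_5,v_7], [v_6,v_7], [v_6,v_8]
  2-simplices (2): [v_4,v_5,v_6], [v_5,v_6,v_7]

so the chain groups are C_0 ≅ Z^9, C_1 ≅ Z^14, C_2 ≅ Z^2.

The boundary map ∂_1: C_1 → C_0 maps an edge to its endpoints' difference, ∂[p,q] = q − p. For instance
  ∂[v_0,v_1] = [v_1] − [v_0].
This gives a 9×14 integer matrix of rank 8; reducing to Smith normal form yields diagonal entries (1,1,1,1,1,1,1,1).

∂_2: C_2 → C_1 acts by ∂[p,q,r] = [q,r] − [p,r] + [p,q]. For instance
  ∂[v_5,v_6,v_7] = [v_6,v_7] − [v_5,v_7] + [v_5,v_6],
  ∂[v_4,v_5,v_6] = [v_5,v_6] − [v_4,v_6] + [v_4,v_5].
As a 14×2 matrix over Z this has rank 2, with invariant factors (1,1).

Reading off H_k = ker ∂_k / im ∂_{k+1}:

  H_0: rank C_0 − rank ∂_1 = 9 − 8 = 1, and the invariant factors of ∂_1 are all 1, so H_0 = Z.

H_0 ≅ Z.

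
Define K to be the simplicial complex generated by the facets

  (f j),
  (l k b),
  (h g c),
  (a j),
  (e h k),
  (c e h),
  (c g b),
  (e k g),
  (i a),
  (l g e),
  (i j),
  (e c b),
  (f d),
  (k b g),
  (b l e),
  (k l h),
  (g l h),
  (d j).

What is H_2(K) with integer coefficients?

Fix the vertex order a < b < c < d < e < f < g < h < i < j < k < l and write every simplex with vertices in increasing order. Then dim K = 2 and the simplices of K are:

  0-simplices (12): a, b, c, d, e, f, g, h, i, j, k, l
  1-simplices (24): ai, aj, bc, be, bg, bk, bl, ce, cg, ch, df, dj, eg, eh, ek, el, fj, gh, gk, gl, hk, hl, ij, kl
  2-simplices (12): bce, bcg, bel, bgk, bkl, ceh, cgh, egk, egl, ehk, ghl, hkl

giving chain groups C_0 ≅ Z^12, C_1 ≅ Z^24, C_2 ≅ Z^12.

∂_1: C_1 → C_0 sends each edge [p,q] (with p < q) to q − p. For instance
  ∂ij = j − i.
The resulting 12×24 matrix has rank 10, and its Smith normal form has invariant factors (1,1,1,1,1,1,1,1,1,1).

The boundary map ∂_2: C_2 → C_1 maps a triangle to the signed sum of its edges. For instance
  ∂egk = gk − ek + eg,
  ∂bel = el − bl + be.
As a 24×12 matrix over Z this has rank 12, with invariant factors (1,1,1,1,1,1,1,1,1,1,1,2).

From H_k ≅ ker(∂_k) / im(∂_{k+1}) we obtain:

  H_2: rank ker ∂_2 − rank ∂_3 = (12 − 12) − 0 = 0, and there is no ∂_3, so H_2 = 0.

H_2 ≅ 0.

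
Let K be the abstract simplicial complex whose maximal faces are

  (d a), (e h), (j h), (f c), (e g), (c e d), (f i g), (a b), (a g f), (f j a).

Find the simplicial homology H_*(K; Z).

H_0 = Z,  H_1 = Z^3,  H_2 = 0.

Order the vertices as a < b < c < d < e < f < g < h < i < j. Listing each simplex with vertices in this order, K has dimension 2 with simplices:

  0-simplices (10): a, b, c, d, e, f, g, h, i, j
  1-simplices (16): ab, ad, af, ag, aj, cd, ce, cf, de, eg, eh, fg, fi, fj, gi, hj
  2-simplices (4): afg, afj, cde, fgi

so the chain groups are C_0 ≅ Z^10, C_1 ≅ Z^16, C_2 ≅ Z^4.

∂_1: C_1 → C_0 is given by ∂[p,q] = [q] − [p].
The 10×16 boundary matrix has rank 9 and Smith normal form diag(1,1,1,1,1,1,1,1,1).

Boundary ∂_2: C_2 → C_1 sends each 2-simplex [p,q,r] to [q,r] − [p,r] + [p,q]. For instance
  ∂afj = fj − aj + af,
  ∂cde = de − ce + cd.
As a 16×4 matrix over Z this has rank 4, with invariant factors (1,1,1,1).

Computing H_k = (kernel of ∂_k) / (image of ∂_{k+1}):

  H_0: rank C_0 − rank ∂_1 = 10 − 9 = 1, and the invariant factors of ∂_1 are all 1, so H_0 ≅ Z.
  H_1: rank ker ∂_1 − rank ∂_2 = (16 − 9) − 4 = 3, and the invariant factors of ∂_2 are all 1, so H_1 ≅ Z^3.
  H_2: rank ker ∂_2 − rank ∂_3 = (4 − 4) − 0 = 0, and there is no ∂_3, so H_2 ≅ 0.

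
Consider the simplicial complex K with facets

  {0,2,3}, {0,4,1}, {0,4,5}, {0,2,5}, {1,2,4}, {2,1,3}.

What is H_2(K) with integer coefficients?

Take the total order 0 < 1 < 2 < 3 < 4 < 5 on the vertex set. Then K (dimension 2) consists of the simplices:

  0-simplices (6): [0], [1], [2], [3], [4], [5]
  1-simplices (12): [0,1], [0,2], [0,3], [0,4], [0,5], [1,2], [1,3], [1,4], [2,3], [2,4], [2,5], [4,5]
  2-simplices (6): [0,1,4], [0,2,3], [0,2,5], [0,4,5], [1,2,3], [1,2,4]

giving chain groups C_0 ≅ Z^6, C_1 ≅ Z^12, C_2 ≅ Z^6.

Boundary ∂_1: C_1 → C_0 is given by ∂[p,q] = [q] − [p]. For instance
  ∂[1,3] = [3] − [1].
As a 6×12 matrix over Z this has rank 5, with invariant factors (1,1,1,1,1).

The boundary map ∂_2: C_2 → C_1 acts by ∂[p,q,r] = [q,r] − [p,r] + [p,q]. For instance
  ∂[0,2,5] = [2,5] − [0,5] + [0,2],
  ∂[0,2,3] = [2,3] − [0,3] + [0,2].
As a 12×6 matrix over Z this has rank 6, with invariant factors (1,1,1,1,1,1).

Reading off H_k = ker ∂_k / im ∂_{k+1}:

  H_2: rank ker ∂_2 − rank ∂_3 = (6 − 6) − 0 = 0, and there is no ∂_3, so H_2 ≅ 0.

(K is a triangulation of the cylinder S^1 x I.)

H_2 ≅ 0.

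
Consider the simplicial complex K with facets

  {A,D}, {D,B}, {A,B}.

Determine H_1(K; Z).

Take the total order A < B < D on the vertex set. Then K (dimension 1) consists of the simplices:

  0-simplices (3): A, B, D
  1-simplices (3): AB, AD, BD

giving chain groups C_0 ≅ Z^3, C_1 ≅ Z^3.

∂_1: C_1 → C_0 sends each edge [p,q] (with p < q) to q − p. For instance
  ∂AD = D − A.
The resulting 3×3 matrix has rank 2, and its Smith normal form has invariant factors (1,1).

From H_k ≅ ker(∂_k) / im(∂_{k+1}) we obtain:

  H_1: rank ker ∂_1 − rank ∂_2 = (3 − 2) − 0 = 1, and there is no ∂_2, so H_1 ≅ Z.

H_1 = Z.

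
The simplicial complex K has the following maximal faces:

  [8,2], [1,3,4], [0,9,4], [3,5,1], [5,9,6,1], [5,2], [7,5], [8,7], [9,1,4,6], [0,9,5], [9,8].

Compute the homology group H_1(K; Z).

Take the total order 0 < 1 < 2 < 3 < 4 < 5 < 6 < 7 < 8 < 9 on the vertex set. Then K (dimension 3) consists of the simplices:

  0-simplices (10): [0], [1], [2], [3], [4], [5], [6], [7], [8], [9]
  1-simplices (20): [0,4], [0,5], [0,9], [1,3], [1,4], [1,5], [1,6], [1,9], [2,5], [2,8], [3,4], [3,5], [4,6], [4,9], [5,6], [5,7], [5,9], [6,9], [7,8], [8,9]
  2-simplices (11): [0,4,9], [0,5,9], [1,3,4], [1,3,5], [1,4,6], [1,4,9], [1,5,6], [1,5,9], [1,6,9], [4,6,9], [5,6,9]
  3-simplices (2): [1,4,6,9], [1,5,6,9]

so the chain groups are C_0 ≅ Z^10, C_1 ≅ Z^20, C_2 ≅ Z^11, C_3 ≅ Z^2.

∂_1: C_1 → C_0 sends each edge [p,q] (with p < q) to q − p. For instance
  ∂[7,8] = [8] − [7].
The 10×20 boundary matrix has rank 9 and Smith normal form diag(1,1,1,1,1,1,1,1,1).

∂_2: C_2 → C_1 maps a triangle to the signed sum of its edges. For instance
  ∂[1,4,9] = [4,9] − [1,9] + [1,4],
  ∂[1,3,4] = [3,4] − [1,4] + [1,3].
The 20×11 boundary matrix has rank 9 and Smith normal form diag(1,1,1,1,1,1,1,1,1).

∂_3: C_3 → C_2 sends each 3-simplex σ to the alternating sum Σ_i (−1)^i (σ with its i-th vertex removed). For instance
  ∂[1,4,6,9] = [4,6,9] − [1,6,9] + [1,4,9] − [1,4,6],
  ∂[1,5,6,9] = [5,6,9] − [1,6,9] + [1,5,9] − [1,5,6].
As a 11×2 matrix over Z this has rank 2, with invariant factors (1,1).

Reading off H_k = ker ∂_k / im ∂_{k+1}:

  H_1: rank ker ∂_1 − rank ∂_2 = (20 − 9) − 9 = 2, and the invariant factors of ∂_2 are all 1, so H_1 = Z^2.

H_1 ≅ Z^2.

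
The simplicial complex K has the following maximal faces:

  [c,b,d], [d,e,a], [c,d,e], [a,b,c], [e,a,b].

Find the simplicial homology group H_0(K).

H_0 = Z.

We work with the vertex ordering a < b < c < d < e. The simplices of K, each written with vertices in increasing order, are:

  0-simplices (5): a, b, c, d, e
  1-simplices (10): ab, ac, ad, ae, bc, bd, be, cd, ce, de
  2-simplices (5): abc, abe, ade, bcd, cde

Hence C_0 ≅ Z^5, C_1 ≅ Z^10, C_2 ≅ Z^5.

The boundary map ∂_1: C_1 → C_0 maps an edge to its endpoints' difference, ∂[p,q] = q − p. For instance
  ∂ab = b − a.
This gives a 5×10 integer matrix of rank 4; reducing to Smith normal form yields diagonal entries (1,1,1,1).

∂_2: C_2 → C_1 acts by ∂[p,q,r] = [q,r] − [p,r] + [p,q]. For instance
  ∂abe = be − ae + ab,
  ∂abc = bc − ac + ab.
This gives a 10×5 integer matrix of rank 5; reducing to Smith normal form yields diagonal entries (1,1,1,1,1).

From H_k ≅ ker(∂_k) / im(∂_{k+1}) we obtain:

  H_0: rank C_0 − rank ∂_1 = 5 − 4 = 1, and the invariant factors of ∂_1 are all 1, so H_0 ≅ Z.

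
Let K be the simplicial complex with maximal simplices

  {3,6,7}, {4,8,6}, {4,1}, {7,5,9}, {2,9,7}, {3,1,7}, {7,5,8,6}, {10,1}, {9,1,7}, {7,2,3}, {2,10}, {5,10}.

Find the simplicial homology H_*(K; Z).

H_0 ≅ Z,  H_1 ≅ Z^3,  H_2 = 0,  H_3 = 0.

We work with the vertex ordering 1 < 2 < 3 < 4 < 5 < 6 < 7 < 8 < 9 < 10. The simplices of K, each written with vertices in increasing order, are:

  0-simplices (10): [1], [2], [3], [4], [5], [6], [7], [8], [9], [10]
  1-simplices (22): [1,3], [1,4], [1,7], [1,9], [1,10], [2,3], [2,7], [2,9], [2,10], [3,6], [3,7], [4,6], [4,8], [5,6], [5,7], [5,8], [5,9], [5,10], [6,7], [6,8], [7,8], [7,9]
  2-simplices (11): [1,3,7], [1,7,9], [2,3,7], [2,7,9], [3,6,7], [4,6,8], [5,6,7], [5,6,8], [5,7,8], [5,7,9], [6,7,8]
  3-simplices (1): [5,6,7,8]

so the chain groups are C_0 ≅ Z^10, C_1 ≅ Z^22, C_2 ≅ Z^11, C_3 ≅ Z^1.

Boundary ∂_1: C_1 → C_0 sends each edge [p,q] (with p < q) to q − p.
The resulting 10×22 matrix has rank 9, and its Smith normal form has invariant factors (1,1,1,1,1,1,1,1,1).

∂_2: C_2 → C_1 maps a triangle to the signed sum of its edges. For instance
  ∂[5,6,8] = [6,8] − [5,8] + [5,6],
  ∂[4,6,8] = [6,8] − [4,8] + [4,6].
The 22×11 boundary matrix has rank 10 and Smith normal form diag(1,1,1,1,1,1,1,1,1,1).

The boundary map ∂_3: C_3 → C_2 sends each 3-simplex σ to the alternating sum Σ_i (−1)^i (σ with its i-th vertex removed). For instance
  ∂[5,6,7,8] = [6,7,8] − [5,7,8] + [5,6,8] − [5,6,7].
As a 11×1 matrix over Z this has rank 1, with invariant factors (1).

From H_k ≅ ker(∂_k) / im(∂_{k+1}) we obtain:

  H_0: rank C_0 − rank ∂_1 = 10 − 9 = 1, and the invariant factors of ∂_1 are all 1, so H_0 ≅ Z.
  H_1: rank ker ∂_1 − rank ∂_2 = (22 − 9) − 10 = 3, and the invariant factors of ∂_2 are all 1, so H_1 ≅ Z^3.
  H_2: rank ker ∂_2 − rank ∂_3 = (11 − 10) − 1 = 0, and the invariant factors of ∂_3 are all 1, so H_2 ≅ 0.
  H_3: rank ker ∂_3 − rank ∂_4 = (1 − 1) − 0 = 0, and there is no ∂_4, so H_3 ≅ 0.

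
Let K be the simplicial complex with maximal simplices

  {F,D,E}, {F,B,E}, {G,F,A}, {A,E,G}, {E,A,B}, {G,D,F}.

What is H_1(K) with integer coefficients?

H_1 ≅ Z.

We work with the vertex ordering A < B < D < E < F < G. The simplices of K, each written with vertices in increasing order, are:

  0-simplices (6): A, B, D, E, F, G
  1-simplices (12): AB, AE, AF, AG, BE, BF, DE, DF, DG, EF, EG, FG
  2-simplices (6): ABE, AEG, AFG, BEF, DEF, DFG

giving chain groups C_0 ≅ Z^6, C_1 ≅ Z^12, C_2 ≅ Z^6.

The boundary map ∂_1: C_1 → C_0 maps an edge to its endpoints' difference, ∂[p,q] = q − p.
The 6×12 boundary matrix has rank 5 and Smith normal form diag(1,1,1,1,1).

∂_2: C_2 → C_1 sends each 2-simplex [p,q,r] to [q,r] − [p,r] + [p,q]. For instance
  ∂ABE = BE − AE + AB,
  ∂BEF = EF − BF + BE.
The 12×6 boundary matrix has rank 6 and Smith normal form diag(1,1,1,1,1,1).

Now H_k = ker ∂_k / im ∂_{k+1}, so:

  H_1: rank ker ∂_1 − rank ∂_2 = (12 − 5) − 6 = 1, and the invariant factors of ∂_2 are all 1, so H_1 ≅ Z.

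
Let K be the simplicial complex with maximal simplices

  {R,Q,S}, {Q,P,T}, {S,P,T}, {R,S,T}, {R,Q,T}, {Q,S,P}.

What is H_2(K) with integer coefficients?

H_2 = Z.

Order the vertices as P < Q < R < S < T. Listing each simplex with vertices in this order, K has dimension 2 with simplices:

  0-simplices (5): P, Q, R, S, T
  1-simplices (9): PQ, PS, PT, QR, QS, QT, RS, RT, ST
  2-simplices (6): PQS, PQT, PST, QRS, QRT, RST

Hence C_0 ≅ Z^5, C_1 ≅ Z^9, C_2 ≅ Z^6.

The boundary map ∂_1: C_1 → C_0 sends each edge [p,q] (with p < q) to q − p. For instance
  ∂PS = S − P.
As a 5×9 matrix over Z this has rank 4, with invariant factors (1,1,1,1).

The boundary map ∂_2: C_2 → C_1 maps a triangle to the signed sum of its edges. For instance
  ∂QRT = RT − QT + QR,
  ∂PST = ST − PT + PS.
The resulting 9×6 matrix has rank 5, and its Smith normal form has invariant factors (1,1,1,1,1).

Now H_k = ker ∂_k / im ∂_{k+1}, so:

  H_2: rank ker ∂_2 − rank ∂_3 = (6 − 5) − 0 = 1, and there is no ∂_3, so H_2 ≅ Z.

(K is a triangulation of the 2-sphere S^2.)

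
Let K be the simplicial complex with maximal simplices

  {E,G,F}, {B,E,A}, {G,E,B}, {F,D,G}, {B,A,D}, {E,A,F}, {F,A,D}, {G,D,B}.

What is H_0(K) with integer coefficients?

We work with the vertex ordering A < B < D < E < F < G. The simplices of K, each written with vertices in increasing order, are:

  0-simplices (6): A, B, D, E, F, G
  1-simplices (12): AB, AD, AE, AF, BD, BE, BG, DF, DG, EF, EG, FG
  2-simplices (8): ABD, ABE, ADF, AEF, BDG, BEG, DFG, EFG

giving chain groups C_0 ≅ Z^6, C_1 ≅ Z^12, C_2 ≅ Z^8.

The boundary map ∂_1: C_1 → C_0 maps an edge to its endpoints' difference, ∂[p,q] = q − p. For instance
  ∂AB = B − A.
The 6×12 boundary matrix has rank 5 and Smith normal form diag(1,1,1,1,1).

∂_2: C_2 → C_1 acts by ∂[p,q,r] = [q,r] − [p,r] + [p,q]. For instance
  ∂ABD = BD − AD + AB,
  ∂ABE = BE − AE + AB.
This gives a 12×8 integer matrix of rank 7; reducing to Smith normal form yields diagonal entries (1,1,1,1,1,1,1).

Computing H_k = (kernel of ∂_k) / (image of ∂_{k+1}):

  H_0: rank C_0 − rank ∂_1 = 6 − 5 = 1, and the invariant factors of ∂_1 are all 1, so H_0 = Z.

(K is a triangulation of the 2-sphere S^2.)

H_0 = Z.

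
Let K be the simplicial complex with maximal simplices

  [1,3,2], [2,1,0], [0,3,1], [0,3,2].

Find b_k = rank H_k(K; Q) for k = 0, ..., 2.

Fix the vertex order 0 < 1 < 2 < 3 and write every simplex with vertices in increasing order. Then dim K = 2 and the simplices of K are:

  0-simplices (4): [0], [1], [2], [3]
  1-simplices (6): [0,1], [0,2], [0,3], [1,2], [1,3], [2,3]
  2-simplices (4): [0,1,2], [0,1,3], [0,2,3], [1,2,3]

so the chain groups are C_0 ≅ Z^4, C_1 ≅ Z^6, C_2 ≅ Z^4.

The boundary map ∂_1: C_1 → C_0 sends each edge [p,q] (with p < q) to q − p. For instance
  ∂[2,3] = [3] − [2].
This gives a 4×6 integer matrix of rank 3; reducing to Smith normal form yields diagonal entries (1,1,1).

Boundary ∂_2: C_2 → C_1 sends each 2-simplex [p,q,r] to [q,r] − [p,r] + [p,q]. For instance
  ∂[0,1,3] = [1,3] − [0,3] + [0,1],
  ∂[0,2,3] = [2,3] − [0,3] + [0,2].
The resulting 6×4 matrix has rank 3, and its Smith normal form has invariant factors (1,1,1).

Reading off H_k = ker ∂_k / im ∂_{k+1}:

  H_0: rank C_0 − rank ∂_1 = 4 − 3 = 1, and the invariant factors of ∂_1 are all 1, so H_0 = Z.
  H_1: rank ker ∂_1 − rank ∂_2 = (6 − 3) − 3 = 0, and the invariant factors of ∂_2 are all 1, so H_1 = 0.
  H_2: rank ker ∂_2 − rank ∂_3 = (4 − 3) − 0 = 1, and there is no ∂_3, so H_2 = Z.

(K is a triangulation of the 2-sphere S^2.)

Hence the Betti numbers are b_0 = 1, b_1 = 0, b_2 = 1.

b_0 = 1, b_1 = 0, b_2 = 1.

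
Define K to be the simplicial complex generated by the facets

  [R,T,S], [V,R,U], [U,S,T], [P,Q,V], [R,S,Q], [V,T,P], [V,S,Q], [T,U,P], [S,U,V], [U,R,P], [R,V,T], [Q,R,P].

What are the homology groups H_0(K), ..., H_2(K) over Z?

H_0 = Z,  H_1 = Z/2,  H_2 = 0.

Order the vertices as P < Q < R < S < T < U < V. Listing each simplex with vertices in this order, K has dimension 2 with simplices:

  0-simplices (7): P, Q, R, S, T, U, V
  1-simplices (18): PQ, PR, PT, PU, PV, QR, QS, QV, RS, RT, RU, RV, ST, SU, SV, TU, TV, UV
  2-simplices (12): PQR, PQV, PRU, PTU, PTV, QRS, QSV, RST, RTV, RUV, STU, SUV

giving chain groups C_0 ≅ Z^7, C_1 ≅ Z^18, C_2 ≅ Z^12.

∂_1: C_1 → C_0 maps an edge to its endpoints' difference, ∂[p,q] = q − p.
As a 7×18 matrix over Z this has rank 6, with invariant factors (1,1,1,1,1,1).

The boundary map ∂_2: C_2 → C_1 sends each 2-simplex [p,q,r] to [q,r] − [p,r] + [p,q]. For instance
  ∂PTV = TV − PV + PT,
  ∂PQV = QV − PV + PQ.
The 18×12 boundary matrix has rank 12 and Smith normal form diag(1,1,1,1,1,1,1,1,1,1,1,2).

Reading off H_k = ker ∂_k / im ∂_{k+1}:

  H_0: rank C_0 − rank ∂_1 = 7 − 6 = 1, and the invariant factors of ∂_1 are all 1, so H_0 = Z.
  H_1: rank ker ∂_1 − rank ∂_2 = (18 − 6) − 12 = 0, and ∂_2 has invariant factor 2 > 1, so H_1 = Z/2.
  H_2: rank ker ∂_2 − rank ∂_3 = (12 − 12) − 0 = 0, and there is no ∂_3, so H_2 = 0.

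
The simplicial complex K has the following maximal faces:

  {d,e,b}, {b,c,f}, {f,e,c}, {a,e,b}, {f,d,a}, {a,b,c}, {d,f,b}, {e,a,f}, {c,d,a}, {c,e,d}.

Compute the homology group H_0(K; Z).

Order the vertices as a < b < c < d < e < f. Listing each simplex with vertices in this order, K has dimension 2 with simplices:

  0-simplices (6): a, b, c, d, e, f
  1-simplices (15): ab, ac, ad, ae, af, bc, bd, be, bf, cd, ce, cf, de, df, ef
  2-simplices (10): abc, abe, acd, adf, aef, bcf, bde, bdf, cde, cef

Hence C_0 ≅ Z^6, C_1 ≅ Z^15, C_2 ≅ Z^10.

Boundary ∂_1: C_1 → C_0 is given by ∂[p,q] = [q] − [p]. For instance
  ∂bd = d − b.
The 6×15 boundary matrix has rank 5 and Smith normal form diag(1,1,1,1,1).

The boundary map ∂_2: C_2 → C_1 maps a triangle to the signed sum of its edges. For instance
  ∂aef = ef − af + ae,
  ∂cde = de − ce + cd.
The resulting 15×10 matrix has rank 10, and its Smith normal form has invariant factors (1,1,1,1,1,1,1,1,1,2).

Reading off H_k = ker ∂_k / im ∂_{k+1}:

  H_0: rank C_0 − rank ∂_1 = 6 − 5 = 1, and the invariant factors of ∂_1 are all 1, so H_0 = Z.

(K is a triangulation of the real projective plane RP^2.)

H_0 ≅ Z.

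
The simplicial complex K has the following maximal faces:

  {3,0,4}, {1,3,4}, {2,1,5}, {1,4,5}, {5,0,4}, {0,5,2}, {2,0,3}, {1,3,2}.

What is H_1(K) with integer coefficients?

H_1 ≅ 0.

We work with the vertex ordering 0 < 1 < 2 < 3 < 4 < 5. The simplices of K, each written with vertices in increasing order, are:

  0-simplices (6): [0], [1], [2], [3], [4], [5]
  1-simplices (12): [0,2], [0,3], [0,4], [0,5], [1,2], [1,3], [1,4], [1,5], [2,3], [2,5], [3,4], [4,5]
  2-simplices (8): [0,2,3], [0,2,5], [0,3,4], [0,4,5], [1,2,3], [1,2,5], [1,3,4], [1,4,5]

so the chain groups are C_0 ≅ Z^6, C_1 ≅ Z^12, C_2 ≅ Z^8.

Boundary ∂_1: C_1 → C_0 maps an edge to its endpoints' difference, ∂[p,q] = q − p. For instance
  ∂[2,5] = [5] − [2].
As a 6×12 matrix over Z this has rank 5, with invariant factors (1,1,1,1,1).

Boundary ∂_2: C_2 → C_1 acts by ∂[p,q,r] = [q,r] − [p,r] + [p,q]. For instance
  ∂[1,4,5] = [4,5] − [1,5] + [1,4],
  ∂[1,2,5] = [2,5] − [1,5] + [1,2].
The 12×8 boundary matrix has rank 7 and Smith normal form diag(1,1,1,1,1,1,1).

Computing H_k = (kernel of ∂_k) / (image of ∂_{k+1}):

  H_1: rank ker ∂_1 − rank ∂_2 = (12 − 5) − 7 = 0, and the invariant factors of ∂_2 are all 1, so H_1 ≅ 0.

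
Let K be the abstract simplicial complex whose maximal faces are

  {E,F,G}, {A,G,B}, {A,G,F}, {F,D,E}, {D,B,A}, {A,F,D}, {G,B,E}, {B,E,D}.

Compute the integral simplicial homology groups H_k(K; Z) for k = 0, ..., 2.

We work with the vertex ordering A < B < D < E < F < G. The simplices of K, each written with vertices in increasing order, are:

  0-simplices (6): A, B, D, E, F, G
  1-simplices (12): AB, AD, AF, AG, BD, BE, BG, DE, DF, EF, EG, FG
  2-simplices (8): ABD, ABG, ADF, AFG, BDE, BEG, DEF, EFG

so the chain groups are C_0 ≅ Z^6, C_1 ≅ Z^12, C_2 ≅ Z^8.

Boundary ∂_1: C_1 → C_0 maps an edge to its endpoints' difference, ∂[p,q] = q − p.
The resulting 6×12 matrix has rank 5, and its Smith normal form has invariant factors (1,1,1,1,1).

The boundary map ∂_2: C_2 → C_1 sends each 2-simplex [p,q,r] to [q,r] − [p,r] + [p,q]. For instance
  ∂ADF = DF − AF + AD,
  ∂DEF = EF − DF + DE.
The resulting 12×8 matrix has rank 7, and its Smith normal form has invariant factors (1,1,1,1,1,1,1).

Now H_k = ker ∂_k / im ∂_{k+1}, so:

  H_0: rank C_0 − rank ∂_1 = 6 − 5 = 1, and the invariant factors of ∂_1 are all 1, so H_0 = Z.
  H_1: rank ker ∂_1 − rank ∂_2 = (12 − 5) − 7 = 0, and the invariant factors of ∂_2 are all 1, so H_1 = 0.
  H_2: rank ker ∂_2 − rank ∂_3 = (8 − 7) − 0 = 1, and there is no ∂_3, so H_2 = Z.

H_0 ≅ Z,  H_1 = 0,  H_2 ≅ Z.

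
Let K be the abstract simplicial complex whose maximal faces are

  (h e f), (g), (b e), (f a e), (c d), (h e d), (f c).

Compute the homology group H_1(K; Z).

H_1 = Z.

We work with the vertex ordering a < b < c < d < e < f < g < h. The simplices of K, each written with vertices in increasing order, are:

  0-simplices (8): a, b, c, d, e, f, g, h
  1-simplices (10): ae, af, be, cd, cf, de, dh, ef, eh, fh
  2-simplices (3): aef, deh, efh

so the chain groups are C_0 ≅ Z^8, C_1 ≅ Z^10, C_2 ≅ Z^3.

Boundary ∂_1: C_1 → C_0 is given by ∂[p,q] = [q] − [p]. For instance
  ∂dh = h − d.
As a 8×10 matrix over Z this has rank 6, with invariant factors (1,1,1,1,1,1).

∂_2: C_2 → C_1 maps a triangle to the signed sum of its edges. For instance
  ∂efh = fh − eh + ef,
  ∂deh = eh − dh + de.
The resulting 10×3 matrix has rank 3, and its Smith normal form has invariant factors (1,1,1).

From H_k ≅ ker(∂_k) / im(∂_{k+1}) we obtain:

  H_1: rank ker ∂_1 − rank ∂_2 = (10 − 6) − 3 = 1, and the invariant factors of ∂_2 are all 1, so H_1 ≅ Z.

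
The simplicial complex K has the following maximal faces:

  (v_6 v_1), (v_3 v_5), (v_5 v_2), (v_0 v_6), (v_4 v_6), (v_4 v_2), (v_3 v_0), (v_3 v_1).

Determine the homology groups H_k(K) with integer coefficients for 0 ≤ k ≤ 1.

H_0 = Z,  H_1 = Z^2.

Fix the vertex order v_0 < v_1 < v_2 < v_3 < v_4 < v_5 < v_6 and write every simplex with vertices in increasing order. Then dim K = 1 and the simplices of K are:

  0-simplices (7): [v_0], [v_1], [v_2], [v_3], [v_4], [v_5], [v_6]
  1-simplices (8): [v_0,v_3], [v_0,v_6], [v_1,v_3], [v_1,v_6], [v_2,v_4], [v_2,v_5], [v_3,v_5], [v_4,v_6]

Hence C_0 ≅ Z^7, C_1 ≅ Z^8.

∂_1: C_1 → C_0 is given by ∂[p,q] = [q] − [p]. For instance
  ∂[v_0,v_3] = [v_3] − [v_0].
The resulting 7×8 matrix has rank 6, and its Smith normal form has invariant factors (1,1,1,1,1,1).

Computing H_k = (kernel of ∂_k) / (image of ∂_{k+1}):

  H_0: rank C_0 − rank ∂_1 = 7 − 6 = 1, and the invariant factors of ∂_1 are all 1, so H_0 ≅ Z.
  H_1: rank ker ∂_1 − rank ∂_2 = (8 − 6) − 0 = 2, and there is no ∂_2, so H_1 ≅ Z^2.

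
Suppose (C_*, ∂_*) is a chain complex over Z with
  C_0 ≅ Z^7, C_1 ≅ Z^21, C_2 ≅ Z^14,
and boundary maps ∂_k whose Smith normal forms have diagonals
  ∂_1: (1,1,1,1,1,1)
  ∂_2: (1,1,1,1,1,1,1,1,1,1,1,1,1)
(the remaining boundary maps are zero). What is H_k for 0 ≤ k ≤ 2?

H_0 = Z,  H_1 = Z^2,  H_2 = Z.

H_0: b_0 = 7 − 0 − 6 = 1; torsion from ∂_1 factors > 1: none. So H_0 = Z.
H_1: b_1 = 21 − 6 − 13 = 2; torsion from ∂_2 factors > 1: none. So H_1 = Z^2.
H_2: b_2 = 14 − 13 − 0 = 1; torsion from ∂_3 factors > 1: none. So H_2 = Z.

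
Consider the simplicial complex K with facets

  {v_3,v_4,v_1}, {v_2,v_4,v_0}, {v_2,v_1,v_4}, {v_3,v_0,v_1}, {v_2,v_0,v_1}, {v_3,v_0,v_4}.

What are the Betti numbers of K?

Take the total order v_0 < v_1 < v_2 < v_3 < v_4 on the vertex set. Then K (dimension 2) consists of the simplices:

  0-simplices (5): [v_0], [v_1], [v_2], [v_3], [v_4]
  1-simplices (9): [v_0,v_1], [v_0,v_2], [v_0,v_3], [v_0,v_4], [v_1,v_2], [v_1,v_3], [v_1,v_4], [v_2,v_4], [v_3,v_4]
  2-simplices (6): [v_0,v_1,v_2], [v_0,v_1,v_3], [v_0,v_2,v_4], [v_0,v_3,v_4], [v_1,v_2,v_4], [v_1,v_3,v_4]

so the chain groups are C_0 ≅ Z^5, C_1 ≅ Z^9, C_2 ≅ Z^6.

∂_1: C_1 → C_0 maps an edge to its endpoints' difference, ∂[p,q] = q − p. For instance
  ∂[v_1,v_2] = [v_2] − [v_1].
The resulting 5×9 matrix has rank 4, and its Smith normal form has invariant factors (1,1,1,1).

The boundary map ∂_2: C_2 → C_1 acts by ∂[p,q,r] = [q,r] − [p,r] + [p,q]. For instance
  ∂[v_0,v_3,v_4] = [v_3,v_4] − [v_0,v_4] + [v_0,v_3],
  ∂[v_1,v_2,v_4] = [v_2,v_4] − [v_1,v_4] + [v_1,v_2].
The resulting 9×6 matrix has rank 5, and its Smith normal form has invariant factors (1,1,1,1,1).

Reading off H_k = ker ∂_k / im ∂_{k+1}:

  H_0: rank C_0 − rank ∂_1 = 5 − 4 = 1, and the invariant factors of ∂_1 are all 1, so H_0 = Z.
  H_1: rank ker ∂_1 − rank ∂_2 = (9 − 4) − 5 = 0, and the invariant factors of ∂_2 are all 1, so H_1 = 0.
  H_2: rank ker ∂_2 − rank ∂_3 = (6 − 5) − 0 = 1, and there is no ∂_3, so H_2 = Z.

As a check, the Euler characteristic is 5 − 9 + 6 = 2, which agrees with 1 − 0 + 1 = 2.

Hence the Betti numbers are b_0 = 1, b_1 = 0, b_2 = 1.

b_0 = 1, b_1 = 0, b_2 = 1.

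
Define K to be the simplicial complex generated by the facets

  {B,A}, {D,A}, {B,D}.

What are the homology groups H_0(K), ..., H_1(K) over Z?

Take the total order A < B < D on the vertex set. Then K (dimension 1) consists of the simplices:

  0-simplices (3): A, B, D
  1-simplices (3): AB, AD, BD

giving chain groups C_0 ≅ Z^3, C_1 ≅ Z^3.

The boundary map ∂_1: C_1 → C_0 maps an edge to its endpoints' difference, ∂[p,q] = q − p. For instance
  ∂AB = B − A.
The resulting 3×3 matrix has rank 2, and its Smith normal form has invariant factors (1,1).

From H_k ≅ ker(∂_k) / im(∂_{k+1}) we obtain:

  H_0: rank C_0 − rank ∂_1 = 3 − 2 = 1, and the invariant factors of ∂_1 are all 1, so H_0 = Z.
  H_1: rank ker ∂_1 − rank ∂_2 = (3 − 2) − 0 = 1, and there is no ∂_2, so H_1 = Z.

As a check, the Euler characteristic is 3 − 3 = 0, which agrees with 1 − 1 = 0.

H_0 ≅ Z,  H_1 ≅ Z.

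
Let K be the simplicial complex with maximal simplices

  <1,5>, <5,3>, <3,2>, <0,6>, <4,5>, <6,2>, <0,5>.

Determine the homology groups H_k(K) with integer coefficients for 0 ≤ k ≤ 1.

Take the total order 0 < 1 < 2 < 3 < 4 < 5 < 6 on the vertex set. Then K (dimension 1) consists of the simplices:

  0-simplices (7): [0], [1], [2], [3], [4], [5], [6]
  1-simplices (7): [0,5], [0,6], [1,5], [2,3], [2,6], [3,5], [4,5]

so the chain groups are C_0 ≅ Z^7, C_1 ≅ Z^7.

Boundary ∂_1: C_1 → C_0 sends each edge [p,q] (with p < q) to q − p.
This gives a 7×7 integer matrix of rank 6; reducing to Smith normal form yields diagonal entries (1,1,1,1,1,1).

Now H_k = ker ∂_k / im ∂_{k+1}, so:

  H_0: rank C_0 − rank ∂_1 = 7 − 6 = 1, and the invariant factors of ∂_1 are all 1, so H_0 ≅ Z.
  H_1: rank ker ∂_1 − rank ∂_2 = (7 − 6) − 0 = 1, and there is no ∂_2, so H_1 ≅ Z.

H_0 = Z,  H_1 = Z.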